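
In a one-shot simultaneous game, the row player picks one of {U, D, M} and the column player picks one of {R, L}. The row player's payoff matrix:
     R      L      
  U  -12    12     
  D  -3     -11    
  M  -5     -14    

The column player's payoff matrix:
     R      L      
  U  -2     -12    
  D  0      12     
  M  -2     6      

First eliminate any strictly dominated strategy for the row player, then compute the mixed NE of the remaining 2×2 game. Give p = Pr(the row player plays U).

The row player's strategy M is strictly dominated by D: -3 > -5 and -11 > -14. Eliminate M.
In a mixed equilibrium the column player is indifferent between R and L; this condition fixes p.
  the column player's expected payoff from R: p·(-2) + (1−p)·0 = -2p
  the column player's expected payoff from L: p·(-12) + (1−p)·12 = -24p + 12
  -2p = -24p + 12  ⇒  22p = 12  ⇒  p = 6/11.

p = 6/11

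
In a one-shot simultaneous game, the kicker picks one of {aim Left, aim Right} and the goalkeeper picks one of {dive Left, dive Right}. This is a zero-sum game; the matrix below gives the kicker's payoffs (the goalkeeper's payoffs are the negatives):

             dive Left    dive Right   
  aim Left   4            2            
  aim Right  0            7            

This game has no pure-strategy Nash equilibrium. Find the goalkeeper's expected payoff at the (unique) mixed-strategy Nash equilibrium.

-28/9

Set the goalkeeper's expected payoff from dive Left equal to that from dive Right:
  the goalkeeper's expected payoff from dive Left: p·(-4) + (1−p)·0 = -4p
  the goalkeeper's expected payoff from dive Right: p·(-2) + (1−p)·(-7) = 5p - 7
  -4p = 5p - 7  ⇒  -9p = -7  ⇒  p = 7/9.
At equilibrium the goalkeeper is indifferent across columns, so the goalkeeper's payoff equals the payoff from dive Left: (7/9)·(-4) + (2/9)·0 = -28/9.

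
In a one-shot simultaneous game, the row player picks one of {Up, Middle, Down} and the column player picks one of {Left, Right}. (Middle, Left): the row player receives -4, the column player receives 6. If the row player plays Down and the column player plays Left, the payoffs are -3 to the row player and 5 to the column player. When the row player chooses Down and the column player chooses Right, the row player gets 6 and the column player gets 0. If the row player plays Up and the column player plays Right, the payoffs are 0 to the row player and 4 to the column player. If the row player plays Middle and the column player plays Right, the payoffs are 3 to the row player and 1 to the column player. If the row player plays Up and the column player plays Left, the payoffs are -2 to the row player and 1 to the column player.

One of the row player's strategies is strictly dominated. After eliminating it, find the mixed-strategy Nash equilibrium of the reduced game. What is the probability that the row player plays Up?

The row player's strategy Middle is strictly dominated by Down: -3 > -4 and 6 > 3. Eliminate Middle.
In a mixed equilibrium the column player is indifferent between Left and Right; this condition fixes p.
  the column player's expected payoff from Left: p·1 + (1−p)·5 = -4p + 5
  the column player's expected payoff from Right: p·4 + (1−p)·0 = 4p
  -4p + 5 = 4p  ⇒  -8p = -5  ⇒  p = 5/8.

p = 5/8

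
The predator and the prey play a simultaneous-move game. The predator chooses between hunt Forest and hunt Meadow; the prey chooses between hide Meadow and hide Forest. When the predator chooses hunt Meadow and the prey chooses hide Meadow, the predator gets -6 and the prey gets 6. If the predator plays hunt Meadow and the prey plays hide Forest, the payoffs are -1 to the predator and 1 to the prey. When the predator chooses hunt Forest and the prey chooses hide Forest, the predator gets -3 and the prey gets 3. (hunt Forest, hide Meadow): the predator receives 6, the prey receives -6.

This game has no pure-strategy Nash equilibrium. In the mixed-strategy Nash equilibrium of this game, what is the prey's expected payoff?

In a mixed equilibrium the prey is indifferent between hide Meadow and hide Forest; this condition fixes p.
  the prey's payoff from hide Meadow: p·(-6) + (1−p)·6 = -12p + 6
  the prey's payoff from hide Forest: p·3 + (1−p)·1 = 2p + 1
  -12p + 6 = 2p + 1  ⇒  -14p = -5  ⇒  p = 5/14.
At equilibrium the prey is indifferent across columns, so the prey's payoff equals the payoff from hide Meadow: (5/14)·(-6) + (9/14)·6 = 12/7.

12/7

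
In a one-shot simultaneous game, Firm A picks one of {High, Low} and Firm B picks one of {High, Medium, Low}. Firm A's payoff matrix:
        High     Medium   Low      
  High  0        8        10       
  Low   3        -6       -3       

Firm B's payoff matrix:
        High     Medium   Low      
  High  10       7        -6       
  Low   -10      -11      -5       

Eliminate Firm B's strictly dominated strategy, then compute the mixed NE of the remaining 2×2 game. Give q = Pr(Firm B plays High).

Firm B's strategy Medium is strictly dominated by High: 10 > 7 and -10 > -11. Eliminate Medium.
Firm B's mix must leave Firm A indifferent between High and Low.
  Firm A's payoff to High: q·0 + (1−q)·10 = -10q + 10
  Firm A's payoff to Low: q·3 + (1−q)·(-3) = 6q - 3
  -10q + 10 = 6q - 3  ⇒  -16q = -13  ⇒  q = 13/16.

q = 13/16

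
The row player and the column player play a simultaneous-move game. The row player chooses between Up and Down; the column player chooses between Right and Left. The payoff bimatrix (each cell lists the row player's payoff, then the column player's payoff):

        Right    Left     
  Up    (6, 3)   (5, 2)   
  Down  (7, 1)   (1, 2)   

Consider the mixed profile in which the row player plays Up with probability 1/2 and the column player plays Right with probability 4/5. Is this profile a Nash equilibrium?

Yes

Check the column player's indifference given the row player's mix p = 1/2:
  payoff from Right = 2; payoff from Left = 2 — equal.
Check the row player's indifference given the column player's mix q = 4/5:
  payoff from Up = 29/5; payoff from Down = 29/5 — equal.
Both players are indifferent, so neither can profitably deviate.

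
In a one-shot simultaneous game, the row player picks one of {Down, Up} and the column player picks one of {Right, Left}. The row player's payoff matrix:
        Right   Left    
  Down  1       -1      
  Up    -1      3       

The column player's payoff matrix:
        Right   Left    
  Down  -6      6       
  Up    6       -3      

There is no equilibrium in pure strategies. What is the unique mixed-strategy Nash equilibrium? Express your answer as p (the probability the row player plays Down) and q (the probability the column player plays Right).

For the column player to be willing to mix, the column player must be indifferent between Right and Left, which pins down the row player's mix.
  the column player's expected payoff from Right: p·(-6) + (1−p)·6 = -12p + 6
  the column player's expected payoff from Left: p·6 + (1−p)·(-3) = 9p - 3
  -12p + 6 = 9p - 3  ⇒  -21p = -9  ⇒  p = 3/7.
The column player's mix must leave the row player indifferent between Down and Up.
  the row player's payoff to Down: q·1 + (1−q)·(-1) = 2q - 1
  the row player's payoff to Up: q·(-1) + (1−q)·3 = -4q + 3
  2q - 1 = -4q + 3  ⇒  6q = 4  ⇒  q = 2/3.

p = 3/7, q = 2/3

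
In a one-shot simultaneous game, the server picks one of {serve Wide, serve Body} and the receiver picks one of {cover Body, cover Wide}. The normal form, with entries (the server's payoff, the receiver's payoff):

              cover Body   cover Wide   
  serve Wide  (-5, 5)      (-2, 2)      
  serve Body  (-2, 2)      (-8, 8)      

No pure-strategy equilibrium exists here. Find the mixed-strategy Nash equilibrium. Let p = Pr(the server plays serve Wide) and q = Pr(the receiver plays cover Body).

For the receiver to be willing to mix, the receiver must be indifferent between cover Body and cover Wide, which pins down the server's mix.
  the receiver's expected payoff from cover Body: p·5 + (1−p)·2 = 3p + 2
  the receiver's expected payoff from cover Wide: p·2 + (1−p)·8 = -6p + 8
  3p + 2 = -6p + 8  ⇒  9p = 6  ⇒  p = 2/3.
The server's indifference between serve Wide and serve Body determines the receiver's mixing probability q:
  the server's expected payoff from serve Wide: q·(-5) + (1−q)·(-2) = -3q - 2
  the server's expected payoff from serve Body: q·(-2) + (1−q)·(-8) = 6q - 8
  -3q - 2 = 6q - 8  ⇒  -9q = -6  ⇒  q = 2/3.

p = 2/3, q = 2/3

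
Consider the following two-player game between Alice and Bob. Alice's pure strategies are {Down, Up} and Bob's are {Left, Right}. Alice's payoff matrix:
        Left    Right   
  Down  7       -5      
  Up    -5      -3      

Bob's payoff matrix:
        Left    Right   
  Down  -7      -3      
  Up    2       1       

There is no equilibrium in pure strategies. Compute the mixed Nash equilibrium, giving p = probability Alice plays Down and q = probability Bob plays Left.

Bob's indifference between Left and Right determines Alice's mixing probability p:
  Bob's expected payoff from Left: p·(-7) + (1−p)·2 = -9p + 2
  Bob's expected payoff from Right: p·(-3) + (1−p)·1 = -4p + 1
  -9p + 2 = -4p + 1  ⇒  -5p = -1  ⇒  p = 1/5.
Set Alice's expected payoff from Down equal to that from Up:
  Alice's payoff from Down: q·7 + (1−q)·(-5) = 12q - 5
  Alice's payoff from Up: q·(-5) + (1−q)·(-3) = -2q - 3
  12q - 5 = -2q - 3  ⇒  14q = 2  ⇒  q = 1/7.

p = 1/5, q = 1/7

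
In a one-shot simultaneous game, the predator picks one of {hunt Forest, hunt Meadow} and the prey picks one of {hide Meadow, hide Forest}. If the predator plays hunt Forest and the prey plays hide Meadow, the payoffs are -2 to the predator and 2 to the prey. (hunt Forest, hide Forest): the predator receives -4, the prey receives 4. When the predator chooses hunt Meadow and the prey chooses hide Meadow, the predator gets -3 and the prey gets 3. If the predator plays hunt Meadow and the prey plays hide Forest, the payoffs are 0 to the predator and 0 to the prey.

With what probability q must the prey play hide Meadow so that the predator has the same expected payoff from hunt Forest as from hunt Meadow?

The predator's indifference between hunt Forest and hunt Meadow determines the prey's mixing probability q:
  the predator's payoff to hunt Forest: q·(-2) + (1−q)·(-4) = 2q - 4
  the predator's payoff to hunt Meadow: q·(-3) + (1−q)·0 = -3q
  2q - 4 = -3q  ⇒  5q = 4  ⇒  q = 4/5.

q = 4/5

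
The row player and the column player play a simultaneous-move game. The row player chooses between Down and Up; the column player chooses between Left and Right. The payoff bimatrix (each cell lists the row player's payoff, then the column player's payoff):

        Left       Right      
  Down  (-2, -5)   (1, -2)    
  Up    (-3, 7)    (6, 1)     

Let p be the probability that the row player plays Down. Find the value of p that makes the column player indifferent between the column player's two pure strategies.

In a mixed equilibrium the column player is indifferent between Left and Right; this condition fixes p.
  the column player's expected payoff from Left: p·(-5) + (1−p)·7 = -12p + 7
  the column player's expected payoff from Right: p·(-2) + (1−p)·1 = -3p + 1
  -12p + 7 = -3p + 1  ⇒  -9p = -6  ⇒  p = 2/3.

p = 2/3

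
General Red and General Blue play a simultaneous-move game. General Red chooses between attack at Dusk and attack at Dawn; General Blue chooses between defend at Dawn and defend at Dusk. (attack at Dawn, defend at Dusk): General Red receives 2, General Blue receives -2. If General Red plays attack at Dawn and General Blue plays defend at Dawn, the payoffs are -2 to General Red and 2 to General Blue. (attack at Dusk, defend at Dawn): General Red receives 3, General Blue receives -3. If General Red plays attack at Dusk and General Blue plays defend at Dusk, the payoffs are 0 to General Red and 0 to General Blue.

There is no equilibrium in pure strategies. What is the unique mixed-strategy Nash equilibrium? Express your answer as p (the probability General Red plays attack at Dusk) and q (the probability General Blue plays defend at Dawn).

p = 4/7, q = 2/7

General Red's mix must leave General Blue indifferent between defend at Dawn and defend at Dusk.
  General Blue's payoff from defend at Dawn: p·(-3) + (1−p)·2 = -5p + 2
  General Blue's payoff from defend at Dusk: p·0 + (1−p)·(-2) = 2p - 2
  -5p + 2 = 2p - 2  ⇒  -7p = -4  ⇒  p = 4/7.
In a mixed equilibrium General Red is indifferent between attack at Dusk and attack at Dawn; this condition fixes q.
  General Red's payoff to attack at Dusk: q·3 + (1−q)·0 = 3q
  General Red's payoff to attack at Dawn: q·(-2) + (1−q)·2 = -4q + 2
  3q = -4q + 2  ⇒  7q = 2  ⇒  q = 2/7.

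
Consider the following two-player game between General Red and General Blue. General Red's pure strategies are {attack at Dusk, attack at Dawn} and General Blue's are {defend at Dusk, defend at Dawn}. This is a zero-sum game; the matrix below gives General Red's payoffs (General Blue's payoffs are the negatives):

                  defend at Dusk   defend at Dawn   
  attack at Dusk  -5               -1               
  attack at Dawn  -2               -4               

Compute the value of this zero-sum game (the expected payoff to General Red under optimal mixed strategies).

v = -3

For General Red to be willing to mix, General Red must be indifferent between attack at Dusk and attack at Dawn, which pins down General Blue's mix.
  General Red's expected payoff from attack at Dusk: q·(-5) + (1−q)·(-1) = -4q - 1
  General Red's expected payoff from attack at Dawn: q·(-2) + (1−q)·(-4) = 2q - 4
  -4q - 1 = 2q - 4  ⇒  -6q = -3  ⇒  q = 1/2.
The value is General Red's expected payoff against this mix (using attack at Dusk): (1/2)·(-5) + (1/2)·(-1) = -3.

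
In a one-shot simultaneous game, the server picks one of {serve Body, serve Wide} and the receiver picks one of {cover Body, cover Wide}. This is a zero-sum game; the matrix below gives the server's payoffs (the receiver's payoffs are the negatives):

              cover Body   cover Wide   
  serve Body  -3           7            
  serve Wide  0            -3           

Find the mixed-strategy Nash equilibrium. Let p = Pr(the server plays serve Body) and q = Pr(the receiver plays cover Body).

The server's mix must leave the receiver indifferent between cover Body and cover Wide.
  the receiver's payoff to cover Body: p·3 + (1−p)·0 = 3p
  the receiver's payoff to cover Wide: p·(-7) + (1−p)·3 = -10p + 3
  3p = -10p + 3  ⇒  13p = 3  ⇒  p = 3/13.
In a mixed equilibrium the server is indifferent between serve Body and serve Wide; this condition fixes q.
  the server's expected payoff from serve Body: q·(-3) + (1−q)·7 = -10q + 7
  the server's expected payoff from serve Wide: q·0 + (1−q)·(-3) = 3q - 3
  -10q + 7 = 3q - 3  ⇒  -13q = -10  ⇒  q = 10/13.

p = 3/13, q = 10/13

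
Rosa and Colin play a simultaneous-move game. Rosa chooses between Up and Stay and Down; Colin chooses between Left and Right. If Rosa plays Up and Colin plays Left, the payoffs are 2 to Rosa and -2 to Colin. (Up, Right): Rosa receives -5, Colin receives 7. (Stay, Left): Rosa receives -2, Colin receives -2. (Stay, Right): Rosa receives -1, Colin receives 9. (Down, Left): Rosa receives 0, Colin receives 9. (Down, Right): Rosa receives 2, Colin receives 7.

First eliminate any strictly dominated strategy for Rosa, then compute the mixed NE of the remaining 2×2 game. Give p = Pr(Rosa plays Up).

Rosa's strategy Stay is strictly dominated by Down: 0 > -2 and 2 > -1. Eliminate Stay.
Colin's indifference between Left and Right determines Rosa's mixing probability p:
  Colin's payoff to Left: p·(-2) + (1−p)·9 = -11p + 9
  Colin's payoff to Right: p·7 + (1−p)·7 = 7
  -11p + 9 = 7  ⇒  -11p = -2  ⇒  p = 2/11.

p = 2/11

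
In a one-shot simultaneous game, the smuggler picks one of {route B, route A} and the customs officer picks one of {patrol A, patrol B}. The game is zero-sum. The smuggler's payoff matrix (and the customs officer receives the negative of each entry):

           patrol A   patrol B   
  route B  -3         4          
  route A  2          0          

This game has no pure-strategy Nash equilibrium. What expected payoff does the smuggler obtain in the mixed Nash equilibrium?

8/9

Set the smuggler's expected payoff from route B equal to that from route A:
  the smuggler's payoff to route B: q·(-3) + (1−q)·4 = -7q + 4
  the smuggler's payoff to route A: q·2 + (1−q)·0 = 2q
  -7q + 4 = 2q  ⇒  -9q = -4  ⇒  q = 4/9.
At equilibrium the smuggler is indifferent across rows, so the smuggler's payoff equals the payoff from route B: (4/9)·(-3) + (5/9)·4 = 8/9.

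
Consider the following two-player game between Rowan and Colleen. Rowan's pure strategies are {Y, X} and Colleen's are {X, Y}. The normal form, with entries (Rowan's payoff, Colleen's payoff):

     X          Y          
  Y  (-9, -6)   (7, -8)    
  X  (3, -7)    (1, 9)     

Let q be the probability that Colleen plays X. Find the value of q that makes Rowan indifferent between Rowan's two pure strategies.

q = 1/3

Rowan's indifference between Y and X determines Colleen's mixing probability q:
  Rowan's expected payoff from Y: q·(-9) + (1−q)·7 = -16q + 7
  Rowan's expected payoff from X: q·3 + (1−q)·1 = 2q + 1
  -16q + 7 = 2q + 1  ⇒  -18q = -6  ⇒  q = 1/3.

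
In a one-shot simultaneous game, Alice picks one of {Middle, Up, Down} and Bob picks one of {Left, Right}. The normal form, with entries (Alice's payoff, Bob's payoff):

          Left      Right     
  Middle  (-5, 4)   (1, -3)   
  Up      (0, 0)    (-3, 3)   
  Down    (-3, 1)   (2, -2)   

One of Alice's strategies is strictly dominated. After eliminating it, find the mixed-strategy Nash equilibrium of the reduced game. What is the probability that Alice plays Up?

p = 1/2

Alice's strategy Middle is strictly dominated by Down: -3 > -5 and 2 > 1. Eliminate Middle.
Bob's indifference between Left and Right determines Alice's mixing probability p:
  Bob's payoff to Left: p·0 + (1−p)·1 = -p + 1
  Bob's payoff to Right: p·3 + (1−p)·(-2) = 5p - 2
  -p + 1 = 5p - 2  ⇒  -6p = -3  ⇒  p = 1/2.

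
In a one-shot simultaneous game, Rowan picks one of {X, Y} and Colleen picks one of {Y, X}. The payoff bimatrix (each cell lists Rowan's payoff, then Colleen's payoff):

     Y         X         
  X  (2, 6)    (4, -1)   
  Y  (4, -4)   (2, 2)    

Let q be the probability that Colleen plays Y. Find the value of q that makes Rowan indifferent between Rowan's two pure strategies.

Set Rowan's expected payoff from X equal to that from Y:
  Rowan's expected payoff from X: q·2 + (1−q)·4 = -2q + 4
  Rowan's expected payoff from Y: q·4 + (1−q)·2 = 2q + 2
  -2q + 4 = 2q + 2  ⇒  -4q = -2  ⇒  q = 1/2.

q = 1/2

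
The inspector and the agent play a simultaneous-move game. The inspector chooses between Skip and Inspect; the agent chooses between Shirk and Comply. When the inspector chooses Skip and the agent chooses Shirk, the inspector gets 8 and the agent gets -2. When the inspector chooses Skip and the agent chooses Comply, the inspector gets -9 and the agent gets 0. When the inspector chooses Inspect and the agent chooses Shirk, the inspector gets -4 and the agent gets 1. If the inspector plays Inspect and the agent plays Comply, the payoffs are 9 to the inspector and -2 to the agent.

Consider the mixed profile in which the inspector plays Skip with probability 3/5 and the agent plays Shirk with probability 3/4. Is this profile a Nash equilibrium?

No

Given the agent's mix q = 3/4, the inspector's payoff from Skip is 15/4 but from Inspect is -3/4. The inspector strictly prefers Skip, so the inspector would not mix.
So the proposed profile is not a Nash equilibrium.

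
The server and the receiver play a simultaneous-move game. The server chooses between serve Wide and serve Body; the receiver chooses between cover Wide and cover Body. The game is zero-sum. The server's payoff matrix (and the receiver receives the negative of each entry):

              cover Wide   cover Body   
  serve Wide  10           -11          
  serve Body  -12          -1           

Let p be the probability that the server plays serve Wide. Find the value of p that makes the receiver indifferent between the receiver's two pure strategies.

The server's mix must leave the receiver indifferent between cover Wide and cover Body.
  the receiver's expected payoff from cover Wide: p·(-10) + (1−p)·12 = -22p + 12
  the receiver's expected payoff from cover Body: p·11 + (1−p)·1 = 10p + 1
  -22p + 12 = 10p + 1  ⇒  -32p = -11  ⇒  p = 11/32.

p = 11/32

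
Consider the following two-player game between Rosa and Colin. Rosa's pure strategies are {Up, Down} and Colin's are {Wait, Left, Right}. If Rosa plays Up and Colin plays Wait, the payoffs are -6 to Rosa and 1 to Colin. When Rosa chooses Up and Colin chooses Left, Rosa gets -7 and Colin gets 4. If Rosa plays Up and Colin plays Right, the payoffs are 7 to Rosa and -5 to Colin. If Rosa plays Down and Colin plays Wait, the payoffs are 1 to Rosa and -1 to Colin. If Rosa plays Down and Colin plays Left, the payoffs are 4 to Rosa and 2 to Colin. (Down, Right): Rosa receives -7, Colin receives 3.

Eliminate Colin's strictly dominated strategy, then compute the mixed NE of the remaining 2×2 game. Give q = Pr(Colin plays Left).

q = 14/25

Colin's strategy Wait is strictly dominated by Left: 4 > 1 and 2 > -1. Eliminate Wait.
For Rosa to be willing to mix, Rosa must be indifferent between Up and Down, which pins down Colin's mix.
  Rosa's expected payoff from Up: q·(-7) + (1−q)·7 = -14q + 7
  Rosa's expected payoff from Down: q·4 + (1−q)·(-7) = 11q - 7
  -14q + 7 = 11q - 7  ⇒  -25q = -14  ⇒  q = 14/25.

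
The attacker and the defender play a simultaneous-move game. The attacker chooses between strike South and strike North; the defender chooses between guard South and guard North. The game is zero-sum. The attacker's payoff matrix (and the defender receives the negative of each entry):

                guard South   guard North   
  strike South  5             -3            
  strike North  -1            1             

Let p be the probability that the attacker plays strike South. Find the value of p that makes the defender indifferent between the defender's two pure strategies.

p = 1/5

In a mixed equilibrium the defender is indifferent between guard South and guard North; this condition fixes p.
  the defender's payoff from guard South: p·(-5) + (1−p)·1 = -6p + 1
  the defender's payoff from guard North: p·3 + (1−p)·(-1) = 4p - 1
  -6p + 1 = 4p - 1  ⇒  -10p = -2  ⇒  p = 1/5.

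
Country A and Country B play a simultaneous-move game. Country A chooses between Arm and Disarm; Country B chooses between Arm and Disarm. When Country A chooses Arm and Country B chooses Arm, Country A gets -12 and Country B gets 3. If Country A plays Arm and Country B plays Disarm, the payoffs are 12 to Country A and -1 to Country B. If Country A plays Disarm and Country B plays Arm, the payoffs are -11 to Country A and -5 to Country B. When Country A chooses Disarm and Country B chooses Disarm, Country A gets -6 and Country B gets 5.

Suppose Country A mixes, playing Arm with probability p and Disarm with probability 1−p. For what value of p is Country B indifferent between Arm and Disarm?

p = 5/7

Country B's indifference between Arm and Disarm determines Country A's mixing probability p:
  Country B's payoff to Arm: p·3 + (1−p)·(-5) = 8p - 5
  Country B's payoff to Disarm: p·(-1) + (1−p)·5 = -6p + 5
  8p - 5 = -6p + 5  ⇒  14p = 10  ⇒  p = 5/7.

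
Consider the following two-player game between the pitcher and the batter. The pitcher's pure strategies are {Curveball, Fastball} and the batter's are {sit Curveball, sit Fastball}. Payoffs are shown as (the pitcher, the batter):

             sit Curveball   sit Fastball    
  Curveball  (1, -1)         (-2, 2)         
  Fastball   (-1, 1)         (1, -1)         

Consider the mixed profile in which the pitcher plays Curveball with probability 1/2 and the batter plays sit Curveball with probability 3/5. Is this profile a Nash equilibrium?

No

Given the pitcher's mix p = 1/2, the batter's payoff from sit Curveball is 0 but from sit Fastball is 1/2. The batter strictly prefers sit Fastball, so the batter would not mix.
So the proposed profile is not a Nash equilibrium.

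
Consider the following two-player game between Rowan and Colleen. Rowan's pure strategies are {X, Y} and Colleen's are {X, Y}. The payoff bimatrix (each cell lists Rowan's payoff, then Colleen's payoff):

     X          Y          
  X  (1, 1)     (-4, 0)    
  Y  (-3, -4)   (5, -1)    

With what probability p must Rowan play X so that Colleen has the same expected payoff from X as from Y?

In a mixed equilibrium Colleen is indifferent between X and Y; this condition fixes p.
  Colleen's payoff to X: p·1 + (1−p)·(-4) = 5p - 4
  Colleen's payoff to Y: p·0 + (1−p)·(-1) = p - 1
  5p - 4 = p - 1  ⇒  4p = 3  ⇒  p = 3/4.

p = 3/4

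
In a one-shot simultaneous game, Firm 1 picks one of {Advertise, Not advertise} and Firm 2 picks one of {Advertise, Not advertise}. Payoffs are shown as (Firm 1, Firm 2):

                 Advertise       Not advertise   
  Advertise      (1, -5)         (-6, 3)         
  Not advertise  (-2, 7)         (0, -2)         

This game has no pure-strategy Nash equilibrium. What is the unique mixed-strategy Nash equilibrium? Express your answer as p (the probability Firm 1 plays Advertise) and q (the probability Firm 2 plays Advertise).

p = 9/17, q = 2/3

In a mixed equilibrium Firm 2 is indifferent between Advertise and Not advertise; this condition fixes p.
  Firm 2's expected payoff from Advertise: p·(-5) + (1−p)·7 = -12p + 7
  Firm 2's expected payoff from Not advertise: p·3 + (1−p)·(-2) = 5p - 2
  -12p + 7 = 5p - 2  ⇒  -17p = -9  ⇒  p = 9/17.
For Firm 1 to be willing to mix, Firm 1 must be indifferent between Advertise and Not advertise, which pins down Firm 2's mix.
  Firm 1's payoff from Advertise: q·1 + (1−q)·(-6) = 7q - 6
  Firm 1's payoff from Not advertise: q·(-2) + (1−q)·0 = -2q
  7q - 6 = -2q  ⇒  9q = 6  ⇒  q = 2/3.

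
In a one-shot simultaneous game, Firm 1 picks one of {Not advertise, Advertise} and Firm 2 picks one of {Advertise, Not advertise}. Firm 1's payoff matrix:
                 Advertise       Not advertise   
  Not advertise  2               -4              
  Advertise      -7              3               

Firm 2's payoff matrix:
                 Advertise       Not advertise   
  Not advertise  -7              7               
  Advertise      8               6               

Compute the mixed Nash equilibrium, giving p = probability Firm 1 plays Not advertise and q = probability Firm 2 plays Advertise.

p = 1/8, q = 7/16

Set Firm 2's expected payoff from Advertise equal to that from Not advertise:
  Firm 2's payoff to Advertise: p·(-7) + (1−p)·8 = -15p + 8
  Firm 2's payoff to Not advertise: p·7 + (1−p)·6 = p + 6
  -15p + 8 = p + 6  ⇒  -16p = -2  ⇒  p = 1/8.
Set Firm 1's expected payoff from Not advertise equal to that from Advertise:
  Firm 1's payoff to Not advertise: q·2 + (1−q)·(-4) = 6q - 4
  Firm 1's payoff to Advertise: q·(-7) + (1−q)·3 = -10q + 3
  6q - 4 = -10q + 3  ⇒  16q = 7  ⇒  q = 7/16.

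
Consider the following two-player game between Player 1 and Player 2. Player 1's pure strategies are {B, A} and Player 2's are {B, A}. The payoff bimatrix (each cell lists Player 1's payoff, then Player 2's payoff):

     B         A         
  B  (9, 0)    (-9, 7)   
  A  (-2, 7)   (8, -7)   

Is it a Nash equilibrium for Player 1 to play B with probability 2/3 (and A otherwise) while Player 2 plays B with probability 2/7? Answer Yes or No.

No

Given Player 2's mix q = 2/7, Player 1's payoff from B is -27/7 but from A is 36/7. Player 1 strictly prefers A, so Player 1 would not mix.
So the proposed profile is not a Nash equilibrium.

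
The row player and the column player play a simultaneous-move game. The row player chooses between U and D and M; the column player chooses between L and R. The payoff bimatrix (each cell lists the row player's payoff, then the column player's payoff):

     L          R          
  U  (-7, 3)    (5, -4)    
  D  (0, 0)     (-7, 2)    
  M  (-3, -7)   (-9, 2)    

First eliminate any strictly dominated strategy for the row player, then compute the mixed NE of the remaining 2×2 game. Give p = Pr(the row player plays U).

The row player's strategy M is strictly dominated by D: 0 > -3 and -7 > -9. Eliminate M.
The row player's mix must leave the column player indifferent between L and R.
  the column player's payoff from L: p·3 + (1−p)·0 = 3p
  the column player's payoff from R: p·(-4) + (1−p)·2 = -6p + 2
  3p = -6p + 2  ⇒  9p = 2  ⇒  p = 2/9.

p = 2/9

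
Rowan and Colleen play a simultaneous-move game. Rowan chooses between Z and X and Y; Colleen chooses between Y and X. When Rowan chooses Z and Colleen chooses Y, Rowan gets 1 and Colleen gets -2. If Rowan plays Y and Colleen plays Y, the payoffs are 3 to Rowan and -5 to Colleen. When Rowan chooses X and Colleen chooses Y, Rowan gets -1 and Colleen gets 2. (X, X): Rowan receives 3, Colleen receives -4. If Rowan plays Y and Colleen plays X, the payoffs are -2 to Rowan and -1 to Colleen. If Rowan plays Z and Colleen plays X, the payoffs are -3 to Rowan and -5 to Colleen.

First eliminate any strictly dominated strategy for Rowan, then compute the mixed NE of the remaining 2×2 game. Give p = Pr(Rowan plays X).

p = 2/5

Rowan's strategy Z is strictly dominated by Y: 3 > 1 and -2 > -3. Eliminate Z.
Colleen's indifference between Y and X determines Rowan's mixing probability p:
  Colleen's payoff to Y: p·2 + (1−p)·(-5) = 7p - 5
  Colleen's payoff to X: p·(-4) + (1−p)·(-1) = -3p - 1
  7p - 5 = -3p - 1  ⇒  10p = 4  ⇒  p = 2/5.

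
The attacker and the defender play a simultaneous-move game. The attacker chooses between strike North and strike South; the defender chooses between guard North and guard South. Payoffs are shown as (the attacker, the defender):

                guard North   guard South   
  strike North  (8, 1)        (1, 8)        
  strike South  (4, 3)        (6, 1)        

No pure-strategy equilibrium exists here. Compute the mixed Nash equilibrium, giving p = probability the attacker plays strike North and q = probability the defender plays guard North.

The attacker's mix must leave the defender indifferent between guard North and guard South.
  the defender's payoff from guard North: p·1 + (1−p)·3 = -2p + 3
  the defender's payoff from guard South: p·8 + (1−p)·1 = 7p + 1
  -2p + 3 = 7p + 1  ⇒  -9p = -2  ⇒  p = 2/9.
In a mixed equilibrium the attacker is indifferent between strike North and strike South; this condition fixes q.
  the attacker's payoff from strike North: q·8 + (1−q)·1 = 7q + 1
  the attacker's payoff from strike South: q·4 + (1−q)·6 = -2q + 6
  7q + 1 = -2q + 6  ⇒  9q = 5  ⇒  q = 5/9.

p = 2/9, q = 5/9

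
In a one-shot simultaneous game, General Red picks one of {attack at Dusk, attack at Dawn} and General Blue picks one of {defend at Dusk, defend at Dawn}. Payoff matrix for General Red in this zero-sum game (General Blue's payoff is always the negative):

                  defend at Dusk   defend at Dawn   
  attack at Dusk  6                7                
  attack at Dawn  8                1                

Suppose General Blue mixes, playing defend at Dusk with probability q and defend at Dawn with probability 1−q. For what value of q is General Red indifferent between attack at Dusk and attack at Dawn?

q = 3/4

Set General Red's expected payoff from attack at Dusk equal to that from attack at Dawn:
  General Red's expected payoff from attack at Dusk: q·6 + (1−q)·7 = -q + 7
  General Red's expected payoff from attack at Dawn: q·8 + (1−q)·1 = 7q + 1
  -q + 7 = 7q + 1  ⇒  -8q = -6  ⇒  q = 3/4.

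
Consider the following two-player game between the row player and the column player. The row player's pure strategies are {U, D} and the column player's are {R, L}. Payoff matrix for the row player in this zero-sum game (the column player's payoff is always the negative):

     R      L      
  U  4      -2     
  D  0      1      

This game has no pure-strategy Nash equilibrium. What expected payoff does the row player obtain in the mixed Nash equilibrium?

4/7

For the row player to be willing to mix, the row player must be indifferent between U and D, which pins down the column player's mix.
  the row player's expected payoff from U: q·4 + (1−q)·(-2) = 6q - 2
  the row player's expected payoff from D: q·0 + (1−q)·1 = -q + 1
  6q - 2 = -q + 1  ⇒  7q = 3  ⇒  q = 3/7.
At equilibrium the row player is indifferent across rows, so the row player's payoff equals the payoff from U: (3/7)·4 + (4/7)·(-2) = 4/7.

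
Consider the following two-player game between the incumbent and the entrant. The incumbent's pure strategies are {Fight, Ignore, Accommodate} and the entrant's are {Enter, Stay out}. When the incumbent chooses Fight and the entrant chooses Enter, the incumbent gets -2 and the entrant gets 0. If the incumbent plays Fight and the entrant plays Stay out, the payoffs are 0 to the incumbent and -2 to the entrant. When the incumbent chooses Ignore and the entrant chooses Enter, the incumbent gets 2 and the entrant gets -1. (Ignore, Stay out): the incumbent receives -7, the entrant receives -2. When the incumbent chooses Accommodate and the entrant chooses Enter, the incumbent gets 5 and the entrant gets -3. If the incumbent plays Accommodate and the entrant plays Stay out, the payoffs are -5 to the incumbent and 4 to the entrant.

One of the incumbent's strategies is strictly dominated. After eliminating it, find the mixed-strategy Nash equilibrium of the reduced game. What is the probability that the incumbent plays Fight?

The incumbent's strategy Ignore is strictly dominated by Accommodate: 5 > 2 and -5 > -7. Eliminate Ignore.
The entrant's indifference between Enter and Stay out determines the incumbent's mixing probability p:
  the entrant's payoff from Enter: p·0 + (1−p)·(-3) = 3p - 3
  the entrant's payoff from Stay out: p·(-2) + (1−p)·4 = -6p + 4
  3p - 3 = -6p + 4  ⇒  9p = 7  ⇒  p = 7/9.

p = 7/9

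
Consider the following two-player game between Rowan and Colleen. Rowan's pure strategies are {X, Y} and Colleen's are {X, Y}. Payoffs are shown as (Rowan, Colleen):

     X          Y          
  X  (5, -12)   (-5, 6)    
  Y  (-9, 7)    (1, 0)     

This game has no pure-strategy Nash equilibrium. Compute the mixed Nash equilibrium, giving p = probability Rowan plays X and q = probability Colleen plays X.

p = 7/25, q = 3/10

Rowan's mix must leave Colleen indifferent between X and Y.
  Colleen's expected payoff from X: p·(-12) + (1−p)·7 = -19p + 7
  Colleen's expected payoff from Y: p·6 + (1−p)·0 = 6p
  -19p + 7 = 6p  ⇒  -25p = -7  ⇒  p = 7/25.
Colleen's mix must leave Rowan indifferent between X and Y.
  Rowan's payoff from X: q·5 + (1−q)·(-5) = 10q - 5
  Rowan's payoff from Y: q·(-9) + (1−q)·1 = -10q + 1
  10q - 5 = -10q + 1  ⇒  20q = 6  ⇒  q = 3/10.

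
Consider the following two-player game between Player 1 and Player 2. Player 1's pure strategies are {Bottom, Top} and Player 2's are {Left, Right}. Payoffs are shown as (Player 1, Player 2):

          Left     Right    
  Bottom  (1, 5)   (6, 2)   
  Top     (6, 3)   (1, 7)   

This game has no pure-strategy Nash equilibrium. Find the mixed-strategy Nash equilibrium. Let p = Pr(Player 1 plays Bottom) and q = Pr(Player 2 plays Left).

p = 4/7, q = 1/2

Player 1's mix must leave Player 2 indifferent between Left and Right.
  Player 2's payoff to Left: p·5 + (1−p)·3 = 2p + 3
  Player 2's payoff to Right: p·2 + (1−p)·7 = -5p + 7
  2p + 3 = -5p + 7  ⇒  7p = 4  ⇒  p = 4/7.
Set Player 1's expected payoff from Bottom equal to that from Top:
  Player 1's expected payoff from Bottom: q·1 + (1−q)·6 = -5q + 6
  Player 1's expected payoff from Top: q·6 + (1−q)·1 = 5q + 1
  -5q + 6 = 5q + 1  ⇒  -10q = -5  ⇒  q = 1/2.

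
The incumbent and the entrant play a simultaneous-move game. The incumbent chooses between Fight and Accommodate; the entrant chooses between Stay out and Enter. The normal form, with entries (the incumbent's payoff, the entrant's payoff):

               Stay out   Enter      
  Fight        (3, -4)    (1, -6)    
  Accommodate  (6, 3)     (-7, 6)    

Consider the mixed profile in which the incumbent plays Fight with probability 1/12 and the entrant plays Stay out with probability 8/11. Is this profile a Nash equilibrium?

Given the incumbent's mix p = 1/12, the entrant's payoff from Stay out is 29/12 but from Enter is 5. The entrant strictly prefers Enter, so the entrant would not mix.
So the proposed profile is not a Nash equilibrium.

No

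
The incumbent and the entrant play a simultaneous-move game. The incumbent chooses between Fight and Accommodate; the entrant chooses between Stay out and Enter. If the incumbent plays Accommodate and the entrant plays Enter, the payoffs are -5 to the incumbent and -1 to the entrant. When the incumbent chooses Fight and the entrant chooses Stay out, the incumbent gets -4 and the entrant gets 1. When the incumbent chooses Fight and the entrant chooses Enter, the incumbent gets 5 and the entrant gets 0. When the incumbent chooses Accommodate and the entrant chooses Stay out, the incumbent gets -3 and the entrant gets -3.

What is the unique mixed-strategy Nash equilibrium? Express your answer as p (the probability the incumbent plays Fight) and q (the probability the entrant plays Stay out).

p = 2/3, q = 10/11

The entrant's indifference between Stay out and Enter determines the incumbent's mixing probability p:
  the entrant's payoff to Stay out: p·1 + (1−p)·(-3) = 4p - 3
  the entrant's payoff to Enter: p·0 + (1−p)·(-1) = p - 1
  4p - 3 = p - 1  ⇒  3p = 2  ⇒  p = 2/3.
The incumbent's indifference between Fight and Accommodate determines the entrant's mixing probability q:
  the incumbent's expected payoff from Fight: q·(-4) + (1−q)·5 = -9q + 5
  the incumbent's expected payoff from Accommodate: q·(-3) + (1−q)·(-5) = 2q - 5
  -9q + 5 = 2q - 5  ⇒  -11q = -10  ⇒  q = 10/11.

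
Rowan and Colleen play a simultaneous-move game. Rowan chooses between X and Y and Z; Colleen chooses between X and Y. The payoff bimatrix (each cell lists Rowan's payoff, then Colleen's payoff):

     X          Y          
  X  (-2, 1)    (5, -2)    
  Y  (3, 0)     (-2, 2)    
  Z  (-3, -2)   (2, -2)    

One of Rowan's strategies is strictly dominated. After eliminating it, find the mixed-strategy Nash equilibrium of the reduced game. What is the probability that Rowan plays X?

Rowan's strategy Z is strictly dominated by X: -2 > -3 and 5 > 2. Eliminate Z.
Set Colleen's expected payoff from X equal to that from Y:
  Colleen's payoff to X: p·1 + (1−p)·0 = p
  Colleen's payoff to Y: p·(-2) + (1−p)·2 = -4p + 2
  p = -4p + 2  ⇒  5p = 2  ⇒  p = 2/5.

p = 2/5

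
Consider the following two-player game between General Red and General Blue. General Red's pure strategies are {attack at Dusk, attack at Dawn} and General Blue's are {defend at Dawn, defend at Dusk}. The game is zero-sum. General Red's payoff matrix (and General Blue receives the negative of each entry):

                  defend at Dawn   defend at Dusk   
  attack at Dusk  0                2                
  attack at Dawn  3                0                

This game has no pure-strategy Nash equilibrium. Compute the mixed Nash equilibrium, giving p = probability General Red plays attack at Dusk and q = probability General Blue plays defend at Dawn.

p = 3/5, q = 2/5

Set General Blue's expected payoff from defend at Dawn equal to that from defend at Dusk:
  General Blue's payoff from defend at Dawn: p·0 + (1−p)·(-3) = 3p - 3
  General Blue's payoff from defend at Dusk: p·(-2) + (1−p)·0 = -2p
  3p - 3 = -2p  ⇒  5p = 3  ⇒  p = 3/5.
In a mixed equilibrium General Red is indifferent between attack at Dusk and attack at Dawn; this condition fixes q.
  General Red's payoff to attack at Dusk: q·0 + (1−q)·2 = -2q + 2
  General Red's payoff to attack at Dawn: q·3 + (1−q)·0 = 3q
  -2q + 2 = 3q  ⇒  -5q = -2  ⇒  q = 2/5.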